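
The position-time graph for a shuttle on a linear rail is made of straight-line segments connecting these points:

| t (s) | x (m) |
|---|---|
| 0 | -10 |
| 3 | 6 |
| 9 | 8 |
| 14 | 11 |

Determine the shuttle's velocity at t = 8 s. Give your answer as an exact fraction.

Velocity is the slope of the x-t graph on 3–9 s: (8 − 6)/(9 − 3) = 1/3 m/s.

1/3 m/s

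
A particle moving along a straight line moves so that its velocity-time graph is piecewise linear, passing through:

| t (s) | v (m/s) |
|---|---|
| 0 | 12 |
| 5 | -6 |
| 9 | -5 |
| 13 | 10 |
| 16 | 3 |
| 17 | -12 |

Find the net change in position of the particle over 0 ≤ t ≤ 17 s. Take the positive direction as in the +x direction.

Displacement is the signed area under the v-t curve.
0–5 s: ½(12 + -6)(5) = 15 m
5–9 s: ½(-6 + -5)(4) = -22 m
9–13 s: ½(-5 + 10)(4) = 10 m
13–16 s: ½(10 + 3)(3) = 19.5 m
16–17 s: ½(3 + -12)(1) = -4.5 m
Net displacement = 18 m

18 m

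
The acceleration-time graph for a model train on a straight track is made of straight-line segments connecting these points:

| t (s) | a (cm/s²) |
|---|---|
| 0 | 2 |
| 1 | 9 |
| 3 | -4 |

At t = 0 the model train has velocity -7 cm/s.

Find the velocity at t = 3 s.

3.5 cm/s

Δv equals the area under the a-t graph; then v = v₀ + Δv.
0–1 s: ½(2 + 9)(1) = 5.5 cm/s
1–3 s: ½(9 + -4)(2) = 5 cm/s
Δv = 10.5 cm/s, so v(3) = -7 + (10.5) = 3.5 cm/s.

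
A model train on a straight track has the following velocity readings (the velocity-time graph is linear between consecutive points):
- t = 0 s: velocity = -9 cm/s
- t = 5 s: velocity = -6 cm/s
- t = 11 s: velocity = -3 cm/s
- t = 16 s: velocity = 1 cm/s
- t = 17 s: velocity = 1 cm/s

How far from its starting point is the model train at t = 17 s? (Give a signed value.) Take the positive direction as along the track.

-68.5 cm

Net displacement equals the area under the velocity-time graph (areas below the axis count negative).
0–5 s: ½(-9 + -6)(5) = -37.5 cm
5–11 s: ½(-6 + -3)(6) = -27 cm
11–16 s: ½(-3 + 1)(5) = -5 cm
16–17 s: 1 × 1 = 1 cm
Net displacement = -68.5 cm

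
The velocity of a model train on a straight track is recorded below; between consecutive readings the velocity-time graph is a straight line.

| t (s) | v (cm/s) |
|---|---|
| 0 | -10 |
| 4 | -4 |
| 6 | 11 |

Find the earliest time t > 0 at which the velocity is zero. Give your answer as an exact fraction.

t = 68/15 s

v changes sign on 4–6 s (from -4 to 11); the graph is linear there, so v = 0 at t = 4 + (4)·(6 − 4)/(11 − -4) = 68/15 s.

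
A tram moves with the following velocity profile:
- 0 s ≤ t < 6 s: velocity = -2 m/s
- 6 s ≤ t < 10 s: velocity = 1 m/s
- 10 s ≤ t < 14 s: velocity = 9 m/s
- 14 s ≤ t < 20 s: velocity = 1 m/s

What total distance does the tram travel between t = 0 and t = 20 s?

58 m

Distance (not displacement) is the total path length: add the absolute areas under v-t.
0–6 s: |-2| × 6 = 12 m
6–10 s: |1| × 4 = 4 m
10–14 s: |9| × 4 = 36 m
14–20 s: |1| × 6 = 6 m
Total distance = 58 m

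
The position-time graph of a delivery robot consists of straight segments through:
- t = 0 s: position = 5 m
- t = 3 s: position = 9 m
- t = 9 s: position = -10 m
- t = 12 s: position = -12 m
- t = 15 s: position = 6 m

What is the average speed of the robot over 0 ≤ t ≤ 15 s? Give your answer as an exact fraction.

Average speed = (total path length)/(elapsed time); on a piecewise-linear x-t graph the path length is Σ|Δx|.
0–3 s: |Δx| = |9 − 5| = 4 m
3–9 s: |Δx| = |-10 − 9| = 19 m
9–12 s: |Δx| = |-12 − -10| = 2 m
12–15 s: |Δx| = |6 − -12| = 18 m
Total path = 43 m; average speed = 43/15 = 43/15 m/s.

43/15 m/s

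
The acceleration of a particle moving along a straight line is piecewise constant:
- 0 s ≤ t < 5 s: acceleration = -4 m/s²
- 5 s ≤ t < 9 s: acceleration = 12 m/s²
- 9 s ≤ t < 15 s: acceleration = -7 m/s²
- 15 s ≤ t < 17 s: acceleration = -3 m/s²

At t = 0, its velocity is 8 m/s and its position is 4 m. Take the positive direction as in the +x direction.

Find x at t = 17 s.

114 m

On each constant-a segment, Δv = aΔt and Δx = v₀Δt + ½aΔt²; chain segment to segment.
0–5 s: v starts 8 m/s; Δx = 8·5 + ½·-4·5² = -10 m; v ends -12 m/s.
5–9 s: v starts -12 m/s; Δx = -12·4 + ½·12·4² = 48 m; v ends 36 m/s.
9–15 s: v starts 36 m/s; Δx = 36·6 + ½·-7·6² = 90 m; v ends -6 m/s.
15–17 s: v starts -6 m/s; Δx = -6·2 + ½·-3·2² = -18 m; v ends -12 m/s.
x(17) = 4 + Σ Δx = 114 m.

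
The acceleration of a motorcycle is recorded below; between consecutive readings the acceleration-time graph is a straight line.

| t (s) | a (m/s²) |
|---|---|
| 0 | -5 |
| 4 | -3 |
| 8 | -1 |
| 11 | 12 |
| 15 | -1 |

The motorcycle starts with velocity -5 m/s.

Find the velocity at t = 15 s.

Δv equals the area under the a-t graph; then v = v₀ + Δv.
0–4 s: ½(-5 + -3)(4) = -16 m/s
4–8 s: ½(-3 + -1)(4) = -8 m/s
8–11 s: ½(-1 + 12)(3) = 16.5 m/s
11–15 s: ½(12 + -1)(4) = 22 m/s
Δv = 14.5 m/s, so v(15) = -5 + (14.5) = 9.5 m/s.

9.5 m/s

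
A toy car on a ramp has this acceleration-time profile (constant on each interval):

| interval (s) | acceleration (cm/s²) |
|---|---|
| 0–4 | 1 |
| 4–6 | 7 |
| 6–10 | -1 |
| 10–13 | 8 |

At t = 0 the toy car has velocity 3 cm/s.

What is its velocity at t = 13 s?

Δv equals the area under the a-t graph; then v = v₀ + Δv.
0–4 s: 1 × 4 = 4 cm/s
4–6 s: 7 × 2 = 14 cm/s
6–10 s: -1 × 4 = -4 cm/s
10–13 s: 8 × 3 = 24 cm/s
Δv = 38 cm/s, so v(13) = 3 + (38) = 41 cm/s.

41 cm/s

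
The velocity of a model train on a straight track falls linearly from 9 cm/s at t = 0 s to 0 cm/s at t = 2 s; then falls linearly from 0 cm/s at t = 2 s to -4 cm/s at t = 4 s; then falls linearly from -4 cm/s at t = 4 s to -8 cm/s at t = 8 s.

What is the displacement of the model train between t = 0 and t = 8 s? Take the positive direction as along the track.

-19 cm

Displacement is the signed area under the v-t curve.
0–2 s: ½(9 + 0)(2) = 9 cm
2–4 s: ½(0 + -4)(2) = -4 cm
4–8 s: ½(-4 + -8)(4) = -24 cm
Net displacement = -19 cm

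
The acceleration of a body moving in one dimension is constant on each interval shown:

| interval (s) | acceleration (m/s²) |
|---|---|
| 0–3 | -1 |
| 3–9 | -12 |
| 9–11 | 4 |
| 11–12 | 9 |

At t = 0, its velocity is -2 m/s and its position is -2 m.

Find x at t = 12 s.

-469 m

On each constant-a segment, Δv = aΔt and Δx = v₀Δt + ½aΔt²; chain segment to segment.
0–3 s: v starts -2 m/s; Δx = -2·3 + ½·-1·3² = -10.5 m; v ends -5 m/s.
3–9 s: v starts -5 m/s; Δx = -5·6 + ½·-12·6² = -246 m; v ends -77 m/s.
9–11 s: v starts -77 m/s; Δx = -77·2 + ½·4·2² = -146 m; v ends -69 m/s.
11–12 s: v starts -69 m/s; Δx = -69·1 + ½·9·1² = -64.5 m; v ends -60 m/s.
x(12) = -2 + Σ Δx = -469 m.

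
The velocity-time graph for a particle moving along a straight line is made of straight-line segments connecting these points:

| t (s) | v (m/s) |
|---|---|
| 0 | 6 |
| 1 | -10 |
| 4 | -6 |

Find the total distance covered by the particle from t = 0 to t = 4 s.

28.25 m

Distance (not displacement) is the total path length: add the absolute areas under v-t.
0–1 s: v = 0 at t = 0.375 s; triangle areas 1.125 + 3.125 = 4.25 m
1–4 s: |½(-10 + -6)(3)| = 24 m
Total distance = 28.25 m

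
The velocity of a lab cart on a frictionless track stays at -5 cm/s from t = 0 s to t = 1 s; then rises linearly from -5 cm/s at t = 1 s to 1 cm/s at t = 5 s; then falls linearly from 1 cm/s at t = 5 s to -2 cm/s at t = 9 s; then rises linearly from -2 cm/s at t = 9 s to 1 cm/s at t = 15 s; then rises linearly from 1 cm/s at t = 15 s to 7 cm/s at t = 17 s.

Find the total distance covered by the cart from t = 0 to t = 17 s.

Total distance travelled is ∫|v| dt — sum the magnitudes of each area piece.
0–1 s: |-5| × 1 = 5 cm
1–5 s: v = 0 at t = 13/3 s; triangle areas 25/3 + 1/3 = 26/3 cm
5–9 s: v = 0 at t = 19/3 s; triangle areas 2/3 + 8/3 = 10/3 cm
9–15 s: v = 0 at t = 13 s; triangle areas 4 + 1 = 5 cm
15–17 s: |½(1 + 7)(2)| = 8 cm
Total distance = 30 cm

30 cm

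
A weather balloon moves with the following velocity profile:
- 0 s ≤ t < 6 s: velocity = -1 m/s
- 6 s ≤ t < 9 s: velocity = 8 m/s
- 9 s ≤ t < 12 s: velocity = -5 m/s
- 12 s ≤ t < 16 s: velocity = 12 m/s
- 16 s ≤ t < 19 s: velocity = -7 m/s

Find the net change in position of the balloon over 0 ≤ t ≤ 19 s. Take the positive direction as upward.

30 m

Net displacement equals the area under the velocity-time graph (areas below the axis count negative).
0–6 s: -1 × 6 = -6 m
6–9 s: 8 × 3 = 24 m
9–12 s: -5 × 3 = -15 m
12–16 s: 12 × 4 = 48 m
16–19 s: -7 × 3 = -21 m
Net displacement = 30 m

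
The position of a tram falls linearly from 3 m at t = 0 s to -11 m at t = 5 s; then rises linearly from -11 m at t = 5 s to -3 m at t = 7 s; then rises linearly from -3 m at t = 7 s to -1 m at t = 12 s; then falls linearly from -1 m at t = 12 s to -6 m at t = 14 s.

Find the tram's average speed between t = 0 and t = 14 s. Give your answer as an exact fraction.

Average speed = (total path length)/(elapsed time); on a piecewise-linear x-t graph the path length is Σ|Δx|.
0–5 s: |Δx| = |-11 − 3| = 14 m
5–7 s: |Δx| = |-3 − -11| = 8 m
7–12 s: |Δx| = |-1 − -3| = 2 m
12–14 s: |Δx| = |-6 − -1| = 5 m
Total path = 29 m; average speed = 29/14 = 29/14 m/s.

29/14 m/s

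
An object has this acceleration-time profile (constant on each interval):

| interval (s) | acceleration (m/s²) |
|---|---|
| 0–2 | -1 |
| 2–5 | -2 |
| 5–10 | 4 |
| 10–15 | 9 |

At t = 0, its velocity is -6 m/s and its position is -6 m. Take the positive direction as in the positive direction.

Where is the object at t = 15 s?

On each constant-a segment, Δv = aΔt and Δx = v₀Δt + ½aΔt²; chain segment to segment.
0–2 s: v starts -6 m/s; Δx = -6·2 + ½·-1·2² = -14 m; v ends -8 m/s.
2–5 s: v starts -8 m/s; Δx = -8·3 + ½·-2·3² = -33 m; v ends -14 m/s.
5–10 s: v starts -14 m/s; Δx = -14·5 + ½·4·5² = -20 m; v ends 6 m/s.
10–15 s: v starts 6 m/s; Δx = 6·5 + ½·9·5² = 142.5 m; v ends 51 m/s.
x(15) = -6 + Σ Δx = 69.5 m.

69.5 m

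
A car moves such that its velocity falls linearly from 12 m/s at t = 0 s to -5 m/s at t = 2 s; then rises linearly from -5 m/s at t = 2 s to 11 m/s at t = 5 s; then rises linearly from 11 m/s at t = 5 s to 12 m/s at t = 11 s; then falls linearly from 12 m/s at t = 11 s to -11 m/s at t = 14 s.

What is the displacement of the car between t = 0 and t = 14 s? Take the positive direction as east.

Displacement is the signed area under the v-t curve.
0–2 s: ½(12 + -5)(2) = 7 m
2–5 s: ½(-5 + 11)(3) = 9 m
5–11 s: ½(11 + 12)(6) = 69 m
11–14 s: ½(12 + -11)(3) = 1.5 m
Net displacement = 86.5 m

86.5 m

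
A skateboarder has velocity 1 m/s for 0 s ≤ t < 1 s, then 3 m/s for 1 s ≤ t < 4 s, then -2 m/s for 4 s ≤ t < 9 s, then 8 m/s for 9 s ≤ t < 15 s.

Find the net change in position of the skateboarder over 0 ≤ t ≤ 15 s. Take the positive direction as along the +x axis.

48 m

Net displacement equals the area under the velocity-time graph (areas below the axis count negative).
0–1 s: 1 × 1 = 1 m
1–4 s: 3 × 3 = 9 m
4–9 s: -2 × 5 = -10 m
9–15 s: 8 × 6 = 48 m
Net displacement = 48 m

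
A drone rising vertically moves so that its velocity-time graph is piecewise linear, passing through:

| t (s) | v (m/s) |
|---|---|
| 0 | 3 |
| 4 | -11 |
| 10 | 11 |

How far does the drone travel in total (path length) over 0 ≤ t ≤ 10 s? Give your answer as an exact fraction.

Total distance travelled is ∫|v| dt — sum the magnitudes of each area piece.
0–4 s: v = 0 at t = 6/7 s; triangle areas 9/7 + 121/7 = 130/7 m
4–10 s: v = 0 at t = 7 s; triangle areas 16.5 + 16.5 = 33 m
Total distance = 361/7 m

361/7 m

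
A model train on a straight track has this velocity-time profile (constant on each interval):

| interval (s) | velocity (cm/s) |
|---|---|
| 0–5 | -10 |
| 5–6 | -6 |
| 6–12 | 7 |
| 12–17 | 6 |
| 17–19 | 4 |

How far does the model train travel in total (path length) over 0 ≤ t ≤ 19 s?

136 cm

Total distance travelled is ∫|v| dt — sum the magnitudes of each area piece.
0–5 s: |-10| × 5 = 50 cm
5–6 s: |-6| × 1 = 6 cm
6–12 s: |7| × 6 = 42 cm
12–17 s: |6| × 5 = 30 cm
17–19 s: |4| × 2 = 8 cm
Total distance = 136 cm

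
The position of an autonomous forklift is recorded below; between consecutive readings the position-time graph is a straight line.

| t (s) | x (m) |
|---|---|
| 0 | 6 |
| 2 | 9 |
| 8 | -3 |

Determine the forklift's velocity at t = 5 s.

Velocity is the slope of the x-t graph on 2–8 s: (-3 − 9)/(8 − 2) = -2 m/s.

-2 m/s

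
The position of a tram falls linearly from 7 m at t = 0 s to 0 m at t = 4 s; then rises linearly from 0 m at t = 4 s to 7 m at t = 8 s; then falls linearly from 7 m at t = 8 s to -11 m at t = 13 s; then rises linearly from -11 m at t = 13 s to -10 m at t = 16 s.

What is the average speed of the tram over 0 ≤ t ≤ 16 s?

Average speed = (total path length)/(elapsed time); on a piecewise-linear x-t graph the path length is Σ|Δx|.
0–4 s: |Δx| = |0 − 7| = 7 m
4–8 s: |Δx| = |7 − 0| = 7 m
8–13 s: |Δx| = |-11 − 7| = 18 m
13–16 s: |Δx| = |-10 − -11| = 1 m
Total path = 33 m; average speed = 33/16 = 2.0625 m/s.

2.0625 m/s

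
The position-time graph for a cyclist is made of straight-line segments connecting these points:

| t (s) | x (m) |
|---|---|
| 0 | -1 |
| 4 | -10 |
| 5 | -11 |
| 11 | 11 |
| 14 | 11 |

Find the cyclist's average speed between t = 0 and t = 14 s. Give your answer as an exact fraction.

16/7 m/s

Average speed = (total path length)/(elapsed time); on a piecewise-linear x-t graph the path length is Σ|Δx|.
0–4 s: |Δx| = |-10 − -1| = 9 m
4–5 s: |Δx| = |-11 − -10| = 1 m
5–11 s: |Δx| = |11 − -11| = 22 m
11–14 s: |Δx| = |11 − 11| = 0 m
Total path = 32 m; average speed = 32/14 = 16/7 m/s.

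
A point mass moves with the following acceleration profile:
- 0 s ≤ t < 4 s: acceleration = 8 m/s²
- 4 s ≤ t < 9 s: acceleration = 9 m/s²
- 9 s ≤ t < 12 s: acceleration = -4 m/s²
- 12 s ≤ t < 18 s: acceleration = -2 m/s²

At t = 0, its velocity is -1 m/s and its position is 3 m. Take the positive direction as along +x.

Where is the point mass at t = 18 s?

On each constant-a segment, Δv = aΔt and Δx = v₀Δt + ½aΔt²; chain segment to segment.
0–4 s: v starts -1 m/s; Δx = -1·4 + ½·8·4² = 60 m; v ends 31 m/s.
4–9 s: v starts 31 m/s; Δx = 31·5 + ½·9·5² = 267.5 m; v ends 76 m/s.
9–12 s: v starts 76 m/s; Δx = 76·3 + ½·-4·3² = 210 m; v ends 64 m/s.
12–18 s: v starts 64 m/s; Δx = 64·6 + ½·-2·6² = 348 m; v ends 52 m/s.
x(18) = 3 + Σ Δx = 888.5 m.

888.5 m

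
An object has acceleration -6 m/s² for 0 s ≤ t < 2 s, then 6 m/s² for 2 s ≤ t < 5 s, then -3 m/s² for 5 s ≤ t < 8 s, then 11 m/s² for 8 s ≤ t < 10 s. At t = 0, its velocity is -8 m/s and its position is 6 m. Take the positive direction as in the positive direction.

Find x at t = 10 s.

-74.5 m

On each constant-a segment, Δv = aΔt and Δx = v₀Δt + ½aΔt²; chain segment to segment.
0–2 s: v starts -8 m/s; Δx = -8·2 + ½·-6·2² = -28 m; v ends -20 m/s.
2–5 s: v starts -20 m/s; Δx = -20·3 + ½·6·3² = -33 m; v ends -2 m/s.
5–8 s: v starts -2 m/s; Δx = -2·3 + ½·-3·3² = -19.5 m; v ends -11 m/s.
8–10 s: v starts -11 m/s; Δx = -11·2 + ½·11·2² = 0 m; v ends 11 m/s.
x(10) = 6 + Σ Δx = -74.5 m.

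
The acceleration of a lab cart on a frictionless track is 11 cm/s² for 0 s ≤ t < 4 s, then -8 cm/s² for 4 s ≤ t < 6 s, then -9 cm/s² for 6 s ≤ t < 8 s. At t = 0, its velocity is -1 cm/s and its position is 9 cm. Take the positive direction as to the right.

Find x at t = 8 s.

199 cm

On each constant-a segment, Δv = aΔt and Δx = v₀Δt + ½aΔt²; chain segment to segment.
0–4 s: v starts -1 cm/s; Δx = -1·4 + ½·11·4² = 84 cm; v ends 43 cm/s.
4–6 s: v starts 43 cm/s; Δx = 43·2 + ½·-8·2² = 70 cm; v ends 27 cm/s.
6–8 s: v starts 27 cm/s; Δx = 27·2 + ½·-9·2² = 36 cm; v ends 9 cm/s.
x(8) = 9 + Σ Δx = 199 cm.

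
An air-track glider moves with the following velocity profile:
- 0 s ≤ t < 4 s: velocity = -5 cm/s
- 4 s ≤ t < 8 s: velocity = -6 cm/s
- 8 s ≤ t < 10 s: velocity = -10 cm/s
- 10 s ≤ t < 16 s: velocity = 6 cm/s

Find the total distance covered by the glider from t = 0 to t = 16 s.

Distance (not displacement) is the total path length: add the absolute areas under v-t.
0–4 s: |-5| × 4 = 20 cm
4–8 s: |-6| × 4 = 24 cm
8–10 s: |-10| × 2 = 20 cm
10–16 s: |6| × 6 = 36 cm
Total distance = 100 cm

100 cm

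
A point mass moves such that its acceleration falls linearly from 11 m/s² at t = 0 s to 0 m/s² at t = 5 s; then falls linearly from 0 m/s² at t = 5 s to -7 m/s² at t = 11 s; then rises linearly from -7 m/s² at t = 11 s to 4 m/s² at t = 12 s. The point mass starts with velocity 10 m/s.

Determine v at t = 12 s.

Δv equals the area under the a-t graph; then v = v₀ + Δv.
0–5 s: ½(11 + 0)(5) = 27.5 m/s
5–11 s: ½(0 + -7)(6) = -21 m/s
11–12 s: ½(-7 + 4)(1) = -1.5 m/s
Δv = 5 m/s, so v(12) = 10 + (5) = 15 m/s.

15 m/s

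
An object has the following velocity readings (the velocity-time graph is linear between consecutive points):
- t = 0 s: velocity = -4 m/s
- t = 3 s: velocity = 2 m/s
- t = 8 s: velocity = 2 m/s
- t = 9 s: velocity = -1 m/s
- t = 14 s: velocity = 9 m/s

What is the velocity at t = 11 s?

3 m/s

On 9–14 s the graph is linear from -1 to 9 m/s: v(11) = -1 + (9 − -1)·(11 − 9)/(14 − 9) = 3 m/s.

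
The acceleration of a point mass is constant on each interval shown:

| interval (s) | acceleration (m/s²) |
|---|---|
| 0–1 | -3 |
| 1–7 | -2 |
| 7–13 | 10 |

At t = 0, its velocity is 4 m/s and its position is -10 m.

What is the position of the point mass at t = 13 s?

76.5 m

On each constant-a segment, Δv = aΔt and Δx = v₀Δt + ½aΔt²; chain segment to segment.
0–1 s: v starts 4 m/s; Δx = 4·1 + ½·-3·1² = 2.5 m; v ends 1 m/s.
1–7 s: v starts 1 m/s; Δx = 1·6 + ½·-2·6² = -30 m; v ends -11 m/s.
7–13 s: v starts -11 m/s; Δx = -11·6 + ½·10·6² = 114 m; v ends 49 m/s.
x(13) = -10 + Σ Δx = 76.5 m.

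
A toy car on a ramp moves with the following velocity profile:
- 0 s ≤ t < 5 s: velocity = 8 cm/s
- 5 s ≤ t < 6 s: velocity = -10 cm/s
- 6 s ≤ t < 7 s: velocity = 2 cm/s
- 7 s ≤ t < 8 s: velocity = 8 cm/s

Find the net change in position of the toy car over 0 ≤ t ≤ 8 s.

Net displacement equals the area under the velocity-time graph (areas below the axis count negative).
0–5 s: 8 × 5 = 40 cm
5–6 s: -10 × 1 = -10 cm
6–7 s: 2 × 1 = 2 cm
7–8 s: 8 × 1 = 8 cm
Net displacement = 40 cm

40 cm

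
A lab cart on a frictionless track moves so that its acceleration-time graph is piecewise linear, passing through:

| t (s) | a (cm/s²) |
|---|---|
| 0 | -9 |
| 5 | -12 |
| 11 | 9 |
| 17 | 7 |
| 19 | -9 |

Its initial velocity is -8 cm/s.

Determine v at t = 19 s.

Δv equals the area under the a-t graph; then v = v₀ + Δv.
0–5 s: ½(-9 + -12)(5) = -52.5 cm/s
5–11 s: ½(-12 + 9)(6) = -9 cm/s
11–17 s: ½(9 + 7)(6) = 48 cm/s
17–19 s: ½(7 + -9)(2) = -2 cm/s
Δv = -15.5 cm/s, so v(19) = -8 + (-15.5) = -23.5 cm/s.

-23.5 cm/s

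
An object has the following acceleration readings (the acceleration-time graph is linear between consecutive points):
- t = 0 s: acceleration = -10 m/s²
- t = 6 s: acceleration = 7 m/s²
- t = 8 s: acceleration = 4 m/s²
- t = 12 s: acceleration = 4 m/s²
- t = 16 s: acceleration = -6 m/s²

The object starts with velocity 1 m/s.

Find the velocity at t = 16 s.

15 m/s

Δv equals the area under the a-t graph; then v = v₀ + Δv.
0–6 s: ½(-10 + 7)(6) = -9 m/s
6–8 s: ½(7 + 4)(2) = 11 m/s
8–12 s: 4 × 4 = 16 m/s
12–16 s: ½(4 + -6)(4) = -4 m/s
Δv = 14 m/s, so v(16) = 1 + (14) = 15 m/s.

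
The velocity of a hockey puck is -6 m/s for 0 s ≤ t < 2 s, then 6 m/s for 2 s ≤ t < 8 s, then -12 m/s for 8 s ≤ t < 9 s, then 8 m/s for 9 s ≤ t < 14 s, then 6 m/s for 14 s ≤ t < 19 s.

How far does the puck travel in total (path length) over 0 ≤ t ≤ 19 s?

130 m

Distance (not displacement) is the total path length: add the absolute areas under v-t.
0–2 s: |-6| × 2 = 12 m
2–8 s: |6| × 6 = 36 m
8–9 s: |-12| × 1 = 12 m
9–14 s: |8| × 5 = 40 m
14–19 s: |6| × 5 = 30 m
Total distance = 130 m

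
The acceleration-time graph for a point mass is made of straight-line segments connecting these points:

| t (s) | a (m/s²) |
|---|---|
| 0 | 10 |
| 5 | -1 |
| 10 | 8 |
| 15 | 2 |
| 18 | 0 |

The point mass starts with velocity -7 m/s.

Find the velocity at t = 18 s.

Δv equals the area under the a-t graph; then v = v₀ + Δv.
0–5 s: ½(10 + -1)(5) = 22.5 m/s
5–10 s: ½(-1 + 8)(5) = 17.5 m/s
10–15 s: ½(8 + 2)(5) = 25 m/s
15–18 s: ½(2 + 0)(3) = 3 m/s
Δv = 68 m/s, so v(18) = -7 + (68) = 61 m/s.

61 m/s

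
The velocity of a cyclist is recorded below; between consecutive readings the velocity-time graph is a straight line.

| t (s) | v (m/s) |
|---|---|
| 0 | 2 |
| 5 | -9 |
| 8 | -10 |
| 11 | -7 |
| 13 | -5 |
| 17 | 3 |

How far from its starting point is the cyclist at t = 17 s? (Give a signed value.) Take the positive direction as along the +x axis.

-87.5 m

Net displacement equals the area under the velocity-time graph (areas below the axis count negative).
0–5 s: ½(2 + -9)(5) = -17.5 m
5–8 s: ½(-9 + -10)(3) = -28.5 m
8–11 s: ½(-10 + -7)(3) = -25.5 m
11–13 s: ½(-7 + -5)(2) = -12 m
13–17 s: ½(-5 + 3)(4) = -4 m
Net displacement = -87.5 m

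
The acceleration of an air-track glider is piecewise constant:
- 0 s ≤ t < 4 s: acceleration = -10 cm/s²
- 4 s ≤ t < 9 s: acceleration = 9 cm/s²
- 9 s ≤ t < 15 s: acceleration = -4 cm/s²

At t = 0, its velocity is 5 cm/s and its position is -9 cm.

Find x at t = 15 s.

On each constant-a segment, Δv = aΔt and Δx = v₀Δt + ½aΔt²; chain segment to segment.
0–4 s: v starts 5 cm/s; Δx = 5·4 + ½·-10·4² = -60 cm; v ends -35 cm/s.
4–9 s: v starts -35 cm/s; Δx = -35·5 + ½·9·5² = -62.5 cm; v ends 10 cm/s.
9–15 s: v starts 10 cm/s; Δx = 10·6 + ½·-4·6² = -12 cm; v ends -14 cm/s.
x(15) = -9 + Σ Δx = -143.5 cm.

-143.5 cm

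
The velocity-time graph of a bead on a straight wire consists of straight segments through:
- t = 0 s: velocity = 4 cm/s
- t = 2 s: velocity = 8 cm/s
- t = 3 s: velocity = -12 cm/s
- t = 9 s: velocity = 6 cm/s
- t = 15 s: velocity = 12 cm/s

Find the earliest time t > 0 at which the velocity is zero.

v changes sign on 2–3 s (from 8 to -12); the graph is linear there, so v = 0 at t = 2 + (-8)·(3 − 2)/(-12 − 8) = 2.4 s.

t = 2.4 s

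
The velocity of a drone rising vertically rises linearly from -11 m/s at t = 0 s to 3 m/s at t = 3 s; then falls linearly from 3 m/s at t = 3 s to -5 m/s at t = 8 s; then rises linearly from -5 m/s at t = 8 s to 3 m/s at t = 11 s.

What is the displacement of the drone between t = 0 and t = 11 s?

-20 m

Net displacement equals the area under the velocity-time graph (areas below the axis count negative).
0–3 s: ½(-11 + 3)(3) = -12 m
3–8 s: ½(3 + -5)(5) = -5 m
8–11 s: ½(-5 + 3)(3) = -3 m
Net displacement = -20 m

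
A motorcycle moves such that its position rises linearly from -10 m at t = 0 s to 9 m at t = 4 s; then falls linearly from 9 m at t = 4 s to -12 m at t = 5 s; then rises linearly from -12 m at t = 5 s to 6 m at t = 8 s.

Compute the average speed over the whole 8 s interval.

Average speed = (total path length)/(elapsed time); on a piecewise-linear x-t graph the path length is Σ|Δx|.
0–4 s: |Δx| = |9 − -10| = 19 m
4–5 s: |Δx| = |-12 − 9| = 21 m
5–8 s: |Δx| = |6 − -12| = 18 m
Total path = 58 m; average speed = 58/8 = 7.25 m/s.

7.25 m/s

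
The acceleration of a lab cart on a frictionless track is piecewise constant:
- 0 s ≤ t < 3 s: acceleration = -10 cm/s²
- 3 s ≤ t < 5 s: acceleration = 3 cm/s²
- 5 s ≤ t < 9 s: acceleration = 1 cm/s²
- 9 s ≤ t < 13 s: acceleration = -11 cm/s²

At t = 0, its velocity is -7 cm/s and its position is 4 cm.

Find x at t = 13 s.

On each constant-a segment, Δv = aΔt and Δx = v₀Δt + ½aΔt²; chain segment to segment.
0–3 s: v starts -7 cm/s; Δx = -7·3 + ½·-10·3² = -66 cm; v ends -37 cm/s.
3–5 s: v starts -37 cm/s; Δx = -37·2 + ½·3·2² = -68 cm; v ends -31 cm/s.
5–9 s: v starts -31 cm/s; Δx = -31·4 + ½·1·4² = -116 cm; v ends -27 cm/s.
9–13 s: v starts -27 cm/s; Δx = -27·4 + ½·-11·4² = -196 cm; v ends -71 cm/s.
x(13) = 4 + Σ Δx = -442 cm.

-442 cm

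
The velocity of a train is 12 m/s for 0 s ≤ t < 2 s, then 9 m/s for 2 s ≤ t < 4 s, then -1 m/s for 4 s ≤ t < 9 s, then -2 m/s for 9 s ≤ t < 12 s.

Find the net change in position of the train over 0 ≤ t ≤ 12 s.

31 m

Displacement is the signed area under the v-t curve.
0–2 s: 12 × 2 = 24 m
2–4 s: 9 × 2 = 18 m
4–9 s: -1 × 5 = -5 m
9–12 s: -2 × 3 = -6 m
Net displacement = 31 m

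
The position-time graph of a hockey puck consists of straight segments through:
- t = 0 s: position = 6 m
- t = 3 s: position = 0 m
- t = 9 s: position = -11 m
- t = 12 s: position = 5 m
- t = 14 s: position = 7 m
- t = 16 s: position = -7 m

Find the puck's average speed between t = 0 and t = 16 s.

3.0625 m/s

Average speed = (total path length)/(elapsed time); on a piecewise-linear x-t graph the path length is Σ|Δx|.
0–3 s: |Δx| = |0 − 6| = 6 m
3–9 s: |Δx| = |-11 − 0| = 11 m
9–12 s: |Δx| = |5 − -11| = 16 m
12–14 s: |Δx| = |7 − 5| = 2 m
14–16 s: |Δx| = |-7 − 7| = 14 m
Total path = 49 m; average speed = 49/16 = 3.0625 m/s.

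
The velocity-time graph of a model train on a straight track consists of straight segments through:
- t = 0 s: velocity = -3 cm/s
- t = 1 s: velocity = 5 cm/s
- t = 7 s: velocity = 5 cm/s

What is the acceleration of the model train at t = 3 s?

Acceleration is the slope of the v-t graph on 1–7 s: (5 − 5)/(7 − 1) = 0 cm/s².

0 cm/s²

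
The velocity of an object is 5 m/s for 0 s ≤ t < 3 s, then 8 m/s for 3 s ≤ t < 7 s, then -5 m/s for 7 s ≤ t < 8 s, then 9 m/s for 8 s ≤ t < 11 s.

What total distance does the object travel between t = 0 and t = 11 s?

79 m

Total distance travelled is ∫|v| dt — sum the magnitudes of each area piece.
0–3 s: |5| × 3 = 15 m
3–7 s: |8| × 4 = 32 m
7–8 s: |-5| × 1 = 5 m
8–11 s: |9| × 3 = 27 m
Total distance = 79 m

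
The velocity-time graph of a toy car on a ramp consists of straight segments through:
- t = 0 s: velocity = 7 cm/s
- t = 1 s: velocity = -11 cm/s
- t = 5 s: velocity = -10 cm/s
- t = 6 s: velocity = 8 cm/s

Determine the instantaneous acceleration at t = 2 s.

Acceleration is the slope of the v-t graph on 1–5 s: (-10 − -11)/(5 − 1) = 0.25 cm/s².

0.25 cm/s²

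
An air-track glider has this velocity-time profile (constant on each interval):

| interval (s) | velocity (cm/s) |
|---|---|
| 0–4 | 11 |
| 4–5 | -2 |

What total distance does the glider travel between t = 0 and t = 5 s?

46 cm

Distance (not displacement) is the total path length: add the absolute areas under v-t.
0–4 s: |11| × 4 = 44 cm
4–5 s: |-2| × 1 = 2 cm
Total distance = 46 cm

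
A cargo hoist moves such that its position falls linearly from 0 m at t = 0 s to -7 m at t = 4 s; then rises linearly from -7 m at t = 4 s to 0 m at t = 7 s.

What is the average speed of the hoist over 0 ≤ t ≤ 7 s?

Average speed = (total path length)/(elapsed time); on a piecewise-linear x-t graph the path length is Σ|Δx|.
0–4 s: |Δx| = |-7 − 0| = 7 m
4–7 s: |Δx| = |0 − -7| = 7 m
Total path = 14 m; average speed = 14/7 = 2 m/s.

2 m/s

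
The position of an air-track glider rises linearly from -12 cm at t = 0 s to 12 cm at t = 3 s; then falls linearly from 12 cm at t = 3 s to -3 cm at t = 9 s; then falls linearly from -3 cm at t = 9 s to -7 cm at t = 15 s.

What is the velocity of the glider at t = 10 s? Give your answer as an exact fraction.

-2/3 cm/s

Velocity is the slope of the x-t graph on 9–15 s: (-7 − -3)/(15 − 9) = -2/3 cm/s.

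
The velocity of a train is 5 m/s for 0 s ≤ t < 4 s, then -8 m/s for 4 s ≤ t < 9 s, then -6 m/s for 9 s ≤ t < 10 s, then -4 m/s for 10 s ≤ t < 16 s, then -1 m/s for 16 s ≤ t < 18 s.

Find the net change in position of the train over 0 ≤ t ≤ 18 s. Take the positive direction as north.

Displacement is the signed area under the v-t curve.
0–4 s: 5 × 4 = 20 m
4–9 s: -8 × 5 = -40 m
9–10 s: -6 × 1 = -6 m
10–16 s: -4 × 6 = -24 m
16–18 s: -1 × 2 = -2 m
Net displacement = -52 m

-52 m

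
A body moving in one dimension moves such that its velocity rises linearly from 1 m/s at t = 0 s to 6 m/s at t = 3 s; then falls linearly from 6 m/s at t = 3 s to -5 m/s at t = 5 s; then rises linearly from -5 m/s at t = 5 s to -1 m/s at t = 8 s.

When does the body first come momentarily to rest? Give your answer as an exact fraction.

v changes sign on 3–5 s (from 6 to -5); the graph is linear there, so v = 0 at t = 3 + (-6)·(5 − 3)/(-5 − 6) = 45/11 s.

t = 45/11 s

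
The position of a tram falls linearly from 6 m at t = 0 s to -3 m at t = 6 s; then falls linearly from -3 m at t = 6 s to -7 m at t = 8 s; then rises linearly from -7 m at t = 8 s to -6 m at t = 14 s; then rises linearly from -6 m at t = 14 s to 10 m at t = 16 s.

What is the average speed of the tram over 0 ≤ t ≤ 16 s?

Average speed = (total path length)/(elapsed time); on a piecewise-linear x-t graph the path length is Σ|Δx|.
0–6 s: |Δx| = |-3 − 6| = 9 m
6–8 s: |Δx| = |-7 − -3| = 4 m
8–14 s: |Δx| = |-6 − -7| = 1 m
14–16 s: |Δx| = |10 − -6| = 16 m
Total path = 30 m; average speed = 30/16 = 1.875 m/s.

1.875 m/s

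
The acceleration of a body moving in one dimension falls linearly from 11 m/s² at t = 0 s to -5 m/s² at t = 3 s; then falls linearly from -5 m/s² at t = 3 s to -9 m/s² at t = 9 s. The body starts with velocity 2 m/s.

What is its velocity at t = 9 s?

-31 m/s

Δv equals the area under the a-t graph; then v = v₀ + Δv.
0–3 s: ½(11 + -5)(3) = 9 m/s
3–9 s: ½(-5 + -9)(6) = -42 m/s
Δv = -33 m/s, so v(9) = 2 + (-33) = -31 m/s.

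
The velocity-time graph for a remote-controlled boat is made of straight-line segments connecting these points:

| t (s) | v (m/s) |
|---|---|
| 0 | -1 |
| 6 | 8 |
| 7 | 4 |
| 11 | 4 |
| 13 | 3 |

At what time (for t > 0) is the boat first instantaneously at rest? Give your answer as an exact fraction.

v changes sign on 0–6 s (from -1 to 8); the graph is linear there, so v = 0 at t = 0 + (1)·(6 − 0)/(8 − -1) = 2/3 s.

t = 2/3 s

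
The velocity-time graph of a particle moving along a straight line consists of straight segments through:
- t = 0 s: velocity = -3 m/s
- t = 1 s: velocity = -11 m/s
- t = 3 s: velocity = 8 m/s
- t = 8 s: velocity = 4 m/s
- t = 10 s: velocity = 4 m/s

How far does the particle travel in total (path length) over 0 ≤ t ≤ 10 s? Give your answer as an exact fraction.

Distance (not displacement) is the total path length: add the absolute areas under v-t.
0–1 s: |½(-3 + -11)(1)| = 7 m
1–3 s: v = 0 at t = 41/19 s; triangle areas 121/19 + 64/19 = 185/19 m
3–8 s: |½(8 + 4)(5)| = 30 m
8–10 s: |4| × 2 = 8 m
Total distance = 1040/19 m

1040/19 m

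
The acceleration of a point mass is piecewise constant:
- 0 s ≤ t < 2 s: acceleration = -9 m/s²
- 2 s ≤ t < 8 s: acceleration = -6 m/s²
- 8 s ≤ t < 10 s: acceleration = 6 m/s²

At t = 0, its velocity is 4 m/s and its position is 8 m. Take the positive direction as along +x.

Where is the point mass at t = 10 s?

-282 m

On each constant-a segment, Δv = aΔt and Δx = v₀Δt + ½aΔt²; chain segment to segment.
0–2 s: v starts 4 m/s; Δx = 4·2 + ½·-9·2² = -10 m; v ends -14 m/s.
2–8 s: v starts -14 m/s; Δx = -14·6 + ½·-6·6² = -192 m; v ends -50 m/s.
8–10 s: v starts -50 m/s; Δx = -50·2 + ½·6·2² = -88 m; v ends -38 m/s.
x(10) = 8 + Σ Δx = -282 m.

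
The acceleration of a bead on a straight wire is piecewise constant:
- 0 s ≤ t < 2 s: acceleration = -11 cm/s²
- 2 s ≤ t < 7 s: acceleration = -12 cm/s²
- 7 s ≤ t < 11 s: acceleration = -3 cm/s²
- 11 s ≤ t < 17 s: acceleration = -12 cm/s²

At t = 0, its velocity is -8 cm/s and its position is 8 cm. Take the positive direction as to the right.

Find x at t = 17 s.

On each constant-a segment, Δv = aΔt and Δx = v₀Δt + ½aΔt²; chain segment to segment.
0–2 s: v starts -8 cm/s; Δx = -8·2 + ½·-11·2² = -38 cm; v ends -30 cm/s.
2–7 s: v starts -30 cm/s; Δx = -30·5 + ½·-12·5² = -300 cm; v ends -90 cm/s.
7–11 s: v starts -90 cm/s; Δx = -90·4 + ½·-3·4² = -384 cm; v ends -102 cm/s.
11–17 s: v starts -102 cm/s; Δx = -102·6 + ½·-12·6² = -828 cm; v ends -174 cm/s.
x(17) = 8 + Σ Δx = -1542 cm.

-1542 cm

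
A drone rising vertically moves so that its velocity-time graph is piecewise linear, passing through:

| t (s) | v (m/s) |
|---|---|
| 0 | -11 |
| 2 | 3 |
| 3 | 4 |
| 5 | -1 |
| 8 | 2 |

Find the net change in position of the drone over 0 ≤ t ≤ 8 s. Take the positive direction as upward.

0 m

Net displacement equals the area under the velocity-time graph (areas below the axis count negative).
0–2 s: ½(-11 + 3)(2) = -8 m
2–3 s: ½(3 + 4)(1) = 3.5 m
3–5 s: ½(4 + -1)(2) = 3 m
5–8 s: ½(-1 + 2)(3) = 1.5 m
Net displacement = 0 m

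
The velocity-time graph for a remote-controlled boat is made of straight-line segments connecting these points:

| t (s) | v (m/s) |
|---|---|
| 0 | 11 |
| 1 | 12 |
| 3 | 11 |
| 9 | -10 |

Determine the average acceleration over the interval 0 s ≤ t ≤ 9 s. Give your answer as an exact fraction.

Average acceleration = Δv/Δt = (-10 − 11)/(9 − 0) = -7/3 m/s².

-7/3 m/s²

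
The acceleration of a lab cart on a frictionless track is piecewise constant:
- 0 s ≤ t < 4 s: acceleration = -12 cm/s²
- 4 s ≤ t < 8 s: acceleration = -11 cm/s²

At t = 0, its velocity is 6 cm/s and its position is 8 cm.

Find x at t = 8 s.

-320 cm

On each constant-a segment, Δv = aΔt and Δx = v₀Δt + ½aΔt²; chain segment to segment.
0–4 s: v starts 6 cm/s; Δx = 6·4 + ½·-12·4² = -72 cm; v ends -42 cm/s.
4–8 s: v starts -42 cm/s; Δx = -42·4 + ½·-11·4² = -256 cm; v ends -86 cm/s.
x(8) = 8 + Σ Δx = -320 cm.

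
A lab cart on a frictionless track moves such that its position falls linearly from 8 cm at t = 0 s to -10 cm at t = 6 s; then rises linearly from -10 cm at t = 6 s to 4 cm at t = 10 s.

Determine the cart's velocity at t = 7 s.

3.5 cm/s

Velocity is the slope of the x-t graph on 6–10 s: (4 − -10)/(10 − 6) = 3.5 cm/s.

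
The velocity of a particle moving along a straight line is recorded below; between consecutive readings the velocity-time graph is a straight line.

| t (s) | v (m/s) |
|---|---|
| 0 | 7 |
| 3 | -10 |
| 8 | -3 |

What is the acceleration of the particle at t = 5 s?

1.4 m/s²

Acceleration is the slope of the v-t graph on 3–8 s: (-3 − -10)/(8 − 3) = 1.4 m/s².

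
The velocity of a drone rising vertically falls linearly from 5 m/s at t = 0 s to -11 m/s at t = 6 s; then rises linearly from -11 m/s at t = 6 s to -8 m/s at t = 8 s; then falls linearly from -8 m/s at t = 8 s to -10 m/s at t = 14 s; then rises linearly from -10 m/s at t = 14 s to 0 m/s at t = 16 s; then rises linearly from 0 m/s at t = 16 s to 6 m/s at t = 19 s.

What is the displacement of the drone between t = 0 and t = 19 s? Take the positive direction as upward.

-92 m

Displacement is the signed area under the v-t curve.
0–6 s: ½(5 + -11)(6) = -18 m
6–8 s: ½(-11 + -8)(2) = -19 m
8–14 s: ½(-8 + -10)(6) = -54 m
14–16 s: ½(-10 + 0)(2) = -10 m
16–19 s: ½(0 + 6)(3) = 9 m
Net displacement = -92 m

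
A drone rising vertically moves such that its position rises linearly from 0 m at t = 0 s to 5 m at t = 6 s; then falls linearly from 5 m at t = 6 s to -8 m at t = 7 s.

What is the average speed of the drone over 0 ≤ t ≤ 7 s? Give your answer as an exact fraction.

18/7 m/s

Average speed = (total path length)/(elapsed time); on a piecewise-linear x-t graph the path length is Σ|Δx|.
0–6 s: |Δx| = |5 − 0| = 5 m
6–7 s: |Δx| = |-8 − 5| = 13 m
Total path = 18 m; average speed = 18/7 = 18/7 m/s.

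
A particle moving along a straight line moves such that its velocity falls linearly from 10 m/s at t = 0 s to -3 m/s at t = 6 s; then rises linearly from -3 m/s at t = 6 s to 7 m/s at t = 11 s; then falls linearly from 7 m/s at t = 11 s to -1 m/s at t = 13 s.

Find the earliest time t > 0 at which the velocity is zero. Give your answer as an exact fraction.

v changes sign on 0–6 s (from 10 to -3); the graph is linear there, so v = 0 at t = 0 + (-10)·(6 − 0)/(-3 − 10) = 60/13 s.

t = 60/13 s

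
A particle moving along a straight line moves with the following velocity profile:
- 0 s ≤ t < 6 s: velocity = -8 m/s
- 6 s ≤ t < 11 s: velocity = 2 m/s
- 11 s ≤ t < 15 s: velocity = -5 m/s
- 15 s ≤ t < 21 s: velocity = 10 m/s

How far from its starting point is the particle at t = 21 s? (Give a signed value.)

2 m

Net displacement equals the area under the velocity-time graph (areas below the axis count negative).
0–6 s: -8 × 6 = -48 m
6–11 s: 2 × 5 = 10 m
11–15 s: -5 × 4 = -20 m
15–21 s: 10 × 6 = 60 m
Net displacement = 2 m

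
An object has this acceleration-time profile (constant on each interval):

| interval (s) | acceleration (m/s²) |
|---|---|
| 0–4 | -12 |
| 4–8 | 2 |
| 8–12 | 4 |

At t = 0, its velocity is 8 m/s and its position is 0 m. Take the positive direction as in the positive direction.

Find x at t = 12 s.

On each constant-a segment, Δv = aΔt and Δx = v₀Δt + ½aΔt²; chain segment to segment.
0–4 s: v starts 8 m/s; Δx = 8·4 + ½·-12·4² = -64 m; v ends -40 m/s.
4–8 s: v starts -40 m/s; Δx = -40·4 + ½·2·4² = -144 m; v ends -32 m/s.
8–12 s: v starts -32 m/s; Δx = -32·4 + ½·4·4² = -96 m; v ends -16 m/s.
x(12) = 0 + Σ Δx = -304 m.

-304 m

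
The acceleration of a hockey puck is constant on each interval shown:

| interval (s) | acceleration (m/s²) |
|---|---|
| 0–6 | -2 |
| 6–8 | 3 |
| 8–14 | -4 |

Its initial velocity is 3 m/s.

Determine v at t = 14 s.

Δv equals the area under the a-t graph; then v = v₀ + Δv.
0–6 s: -2 × 6 = -12 m/s
6–8 s: 3 × 2 = 6 m/s
8–14 s: -4 × 6 = -24 m/s
Δv = -30 m/s, so v(14) = 3 + (-30) = -27 m/s.

-27 m/s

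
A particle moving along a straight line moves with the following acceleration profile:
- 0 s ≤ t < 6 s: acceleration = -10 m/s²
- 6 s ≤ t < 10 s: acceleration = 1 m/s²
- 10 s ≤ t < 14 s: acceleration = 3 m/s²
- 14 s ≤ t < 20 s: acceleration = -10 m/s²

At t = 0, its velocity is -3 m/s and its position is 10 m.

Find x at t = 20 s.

-1106 m

On each constant-a segment, Δv = aΔt and Δx = v₀Δt + ½aΔt²; chain segment to segment.
0–6 s: v starts -3 m/s; Δx = -3·6 + ½·-10·6² = -198 m; v ends -63 m/s.
6–10 s: v starts -63 m/s; Δx = -63·4 + ½·1·4² = -244 m; v ends -59 m/s.
10–14 s: v starts -59 m/s; Δx = -59·4 + ½·3·4² = -212 m; v ends -47 m/s.
14–20 s: v starts -47 m/s; Δx = -47·6 + ½·-10·6² = -462 m; v ends -107 m/s.
x(20) = 10 + Σ Δx = -1106 m.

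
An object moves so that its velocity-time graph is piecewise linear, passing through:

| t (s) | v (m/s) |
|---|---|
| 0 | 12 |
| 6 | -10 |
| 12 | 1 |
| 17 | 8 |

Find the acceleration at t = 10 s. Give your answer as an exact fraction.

Acceleration is the slope of the v-t graph on 6–12 s: (1 − -10)/(12 − 6) = 11/6 m/s².

11/6 m/s²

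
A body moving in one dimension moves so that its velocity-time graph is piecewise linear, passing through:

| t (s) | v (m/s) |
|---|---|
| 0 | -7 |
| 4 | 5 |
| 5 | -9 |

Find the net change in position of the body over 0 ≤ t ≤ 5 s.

-6 m

Displacement is the signed area under the v-t curve.
0–4 s: ½(-7 + 5)(4) = -4 m
4–5 s: ½(5 + -9)(1) = -2 m
Net displacement = -6 m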